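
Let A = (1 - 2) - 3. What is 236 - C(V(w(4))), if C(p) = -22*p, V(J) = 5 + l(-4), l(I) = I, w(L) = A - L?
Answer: 258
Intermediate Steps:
A = -4 (A = -1 - 3 = -4)
w(L) = -4 - L
V(J) = 1 (V(J) = 5 - 4 = 1)
236 - C(V(w(4))) = 236 - (-22) = 236 - 1*(-22) = 236 + 22 = 258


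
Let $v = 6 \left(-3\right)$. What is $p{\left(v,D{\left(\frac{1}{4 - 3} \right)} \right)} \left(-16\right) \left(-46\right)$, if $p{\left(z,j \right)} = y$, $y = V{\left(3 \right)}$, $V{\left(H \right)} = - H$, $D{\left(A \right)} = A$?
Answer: $-2208$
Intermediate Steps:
$y = -3$ ($y = \left(-1\right) 3 = -3$)
$v = -18$
$p{\left(z,j \right)} = -3$
$p{\left(v,D{\left(\frac{1}{4 - 3} \right)} \right)} \left(-16\right) \left(-46\right) = \left(-3\right) \left(-16\right) \left(-46\right) = 48 \left(-46\right) = -2208$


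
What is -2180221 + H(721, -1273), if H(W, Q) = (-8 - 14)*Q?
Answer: -2152215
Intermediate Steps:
H(W, Q) = -22*Q
-2180221 + H(721, -1273) = -2180221 - 22*(-1273) = -2180221 + 28006 = -2152215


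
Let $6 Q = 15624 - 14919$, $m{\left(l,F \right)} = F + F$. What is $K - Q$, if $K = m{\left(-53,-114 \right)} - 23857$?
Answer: $- \frac{48405}{2} \approx -24203.0$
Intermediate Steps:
$m{\left(l,F \right)} = 2 F$
$K = -24085$ ($K = 2 \left(-114\right) - 23857 = -228 - 23857 = -24085$)
$Q = \frac{235}{2}$ ($Q = \frac{15624 - 14919}{6} = \frac{1}{6} \cdot 705 = \frac{235}{2} \approx 117.5$)
$K - Q = -24085 - \frac{235}{2} = - \frac{48405}{2}$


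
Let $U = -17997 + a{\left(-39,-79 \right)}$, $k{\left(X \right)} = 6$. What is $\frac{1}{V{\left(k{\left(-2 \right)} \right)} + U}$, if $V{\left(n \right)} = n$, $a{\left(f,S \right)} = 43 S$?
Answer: $- \frac{1}{21388} \approx -4.6755 \cdot 10^{-5}$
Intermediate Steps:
$U = -21394$ ($U = -17997 + 43 \left(-79\right) = -17997 - 3397 = -21394$)
$\frac{1}{V{\left(k{\left(-2 \right)} \right)} + U} = \frac{1}{6 - 21394} = \frac{1}{-21388} = - \frac{1}{21388}$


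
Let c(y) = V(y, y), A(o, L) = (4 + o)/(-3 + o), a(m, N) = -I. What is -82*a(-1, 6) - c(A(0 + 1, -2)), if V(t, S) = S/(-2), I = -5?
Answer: -1645/4 ≈ -411.25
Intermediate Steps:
a(m, N) = 5 (a(m, N) = -1*(-5) = 5)
V(t, S) = -S/2 (V(t, S) = S*(-½) = -S/2)
c(y) = -y/2
-82*a(-1, 6) - c(A(0 + 1, -2)) = -82*5 - (-1)*(4 + (0 + 1))/(-3 + (0 + 1))/2 = -410 - (-1)*(4 + 1)/(-3 + 1)/2 = -410 - (-1)*5/(-2)/2 = -410 - (-1)*(-½*5)/2 = -410 - (-1)*(-5)/(2*2) = -410 - 1*5/4 = -410 - 5/4 = -1645/4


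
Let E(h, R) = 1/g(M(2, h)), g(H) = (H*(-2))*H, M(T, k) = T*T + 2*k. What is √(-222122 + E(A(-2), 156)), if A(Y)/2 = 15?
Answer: 5*I*√145569874/128 ≈ 471.3*I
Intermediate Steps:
M(T, k) = T² + 2*k
g(H) = -2*H² (g(H) = (-2*H)*H = -2*H²)
A(Y) = 30 (A(Y) = 2*15 = 30)
E(h, R) = -1/(2*(4 + 2*h)²) (E(h, R) = 1/(-2*(2² + 2*h)²) = 1/(-2*(4 + 2*h)²) = -1/(2*(4 + 2*h)²))
√(-222122 + E(A(-2), 156)) = √(-222122 - 1/(8*(2 + 30)²)) = √(-222122 - ⅛/32²) = √(-222122 - ⅛*1/1024) = √(-222122 - 1/8192) = √(-1819623425/8192) = 5*I*√145569874/128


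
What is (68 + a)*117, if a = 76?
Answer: 16848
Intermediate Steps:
(68 + a)*117 = (68 + 76)*117 = 144*117 = 16848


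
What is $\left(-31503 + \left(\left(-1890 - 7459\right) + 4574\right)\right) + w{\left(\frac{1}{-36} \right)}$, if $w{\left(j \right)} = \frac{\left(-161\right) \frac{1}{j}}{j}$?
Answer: $-244934$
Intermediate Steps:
$w{\left(j \right)} = - \frac{161}{j^{2}}$
$\left(-31503 + \left(\left(-1890 - 7459\right) + 4574\right)\right) + w{\left(\frac{1}{-36} \right)} = \left(-31503 + \left(\left(-1890 - 7459\right) + 4574\right)\right) - \frac{161}{\frac{1}{1296}} = \left(-31503 + \left(-9349 + 4574\right)\right) - \frac{161}{\frac{1}{1296}} = \left(-31503 - 4775\right) - 208656 = -36278 - 208656 = -244934$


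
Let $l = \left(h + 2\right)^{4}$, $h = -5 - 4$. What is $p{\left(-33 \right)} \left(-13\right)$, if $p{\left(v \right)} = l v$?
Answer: $1030029$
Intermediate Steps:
$h = -9$
$l = 2401$ ($l = \left(-9 + 2\right)^{4} = \left(-7\right)^{4} = 2401$)
$p{\left(v \right)} = 2401 v$
$p{\left(-33 \right)} \left(-13\right) = 2401 \left(-33\right) \left(-13\right) = \left(-79233\right) \left(-13\right) = 1030029$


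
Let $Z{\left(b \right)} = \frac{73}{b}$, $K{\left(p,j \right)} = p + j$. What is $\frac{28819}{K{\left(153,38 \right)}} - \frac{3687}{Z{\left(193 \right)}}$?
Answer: $- \frac{133810094}{13943} \approx -9596.9$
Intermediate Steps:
$K{\left(p,j \right)} = j + p$
$\frac{28819}{K{\left(153,38 \right)}} - \frac{3687}{Z{\left(193 \right)}} = \frac{28819}{38 + 153} - \frac{3687}{73 \cdot \frac{1}{193}} = \frac{28819}{191} - \frac{3687}{73 \cdot \frac{1}{193}} = 28819 \cdot \frac{1}{191} - \frac{3687}{\frac{73}{193}} = \frac{28819}{191} - \frac{711591}{73} = - \frac{133810094}{13943}$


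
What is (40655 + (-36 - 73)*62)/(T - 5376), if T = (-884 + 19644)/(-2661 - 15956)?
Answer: -631060449/100103752 ≈ -6.3041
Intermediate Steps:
T = -18760/18617 (T = 18760/(-18617) = 18760*(-1/18617) = -18760/18617 ≈ -1.0077)
(40655 + (-36 - 73)*62)/(T - 5376) = (40655 + (-36 - 73)*62)/(-18760/18617 - 5376) = (40655 - 109*62)/(-100103752/18617) = (40655 - 6758)*(-18617/100103752) = 33897*(-18617/100103752) = -631060449/100103752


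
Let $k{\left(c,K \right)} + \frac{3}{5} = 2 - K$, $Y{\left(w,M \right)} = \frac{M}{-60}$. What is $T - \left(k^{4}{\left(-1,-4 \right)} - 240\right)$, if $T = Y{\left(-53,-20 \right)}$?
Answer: $- \frac{1143698}{1875} \approx -609.97$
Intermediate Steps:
$Y{\left(w,M \right)} = - \frac{M}{60}$ ($Y{\left(w,M \right)} = M \left(- \frac{1}{60}\right) = - \frac{M}{60}$)
$T = \frac{1}{3}$ ($T = \left(- \frac{1}{60}\right) \left(-20\right) = \frac{1}{3} \approx 0.33333$)
$k{\left(c,K \right)} = \frac{7}{5} - K$ ($k{\left(c,K \right)} = - \frac{3}{5} - \left(-2 + K\right) = \frac{7}{5} - K$)
$T - \left(k^{4}{\left(-1,-4 \right)} - 240\right) = \frac{1}{3} - \left(\left(\frac{7}{5} - -4\right)^{4} - 240\right) = \frac{1}{3} - \left(\left(\frac{7}{5} + 4\right)^{4} - 240\right) = \frac{1}{3} - \left(\left(\frac{27}{5}\right)^{4} - 240\right) = \frac{1}{3} - \left(\frac{531441}{625} - 240\right) = \frac{1}{3} - \frac{381441}{625} = - \frac{1143698}{1875}$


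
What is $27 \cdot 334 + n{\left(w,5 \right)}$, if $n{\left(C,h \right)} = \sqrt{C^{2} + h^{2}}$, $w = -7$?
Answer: $9018 + \sqrt{74} \approx 9026.6$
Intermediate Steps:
$27 \cdot 334 + n{\left(w,5 \right)} = 27 \cdot 334 + \sqrt{\left(-7\right)^{2} + 5^{2}} = 9018 + \sqrt{49 + 25} = 9018 + \sqrt{74}$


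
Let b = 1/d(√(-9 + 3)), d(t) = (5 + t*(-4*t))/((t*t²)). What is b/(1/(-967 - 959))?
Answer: 11556*I*√6/29 ≈ 976.08*I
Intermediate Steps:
d(t) = (5 - 4*t²)/t³ (d(t) = (5 - 4*t²)/(t³) = (5 - 4*t²)/t³)
b = -6*I*√6/29 (b = 1/(-4/√(-9 + 3) + 5/(√(-9 + 3))³) = 1/(-4*(-I*√6/6) + 5/(√(-6))³) = 1/(-4*(-I*√6/6) + 5/(I*√6)³) = 1/(-(-2)*I*√6/3 + 5*(I*√6/36)) = 1/(2*I*√6/3 + 5*I*√6/36) = 1/(29*I*√6/36) = -6*I*√6/29 ≈ -0.50679*I)
b/(1/(-967 - 959)) = (-6*I*√6/29)/(1/(-967 - 959)) = (-6*I*√6/29)/(1/(-1926)) = (-6*I*√6/29)/(-1/1926) = -6*I*√6/29*(-1926) = 11556*I*√6/29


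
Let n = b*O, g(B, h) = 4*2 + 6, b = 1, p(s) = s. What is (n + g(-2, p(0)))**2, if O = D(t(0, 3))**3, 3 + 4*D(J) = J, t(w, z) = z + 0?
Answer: 196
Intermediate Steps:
g(B, h) = 14 (g(B, h) = 8 + 6 = 14)
t(w, z) = z
D(J) = -3/4 + J/4
O = 0 (O = (-3/4 + (1/4)*3)**3 = (-3/4 + 3/4)**3 = 0**3 = 0)
n = 0 (n = 1*0 = 0)
(n + g(-2, p(0)))**2 = (0 + 14)**2 = 14**2 = 196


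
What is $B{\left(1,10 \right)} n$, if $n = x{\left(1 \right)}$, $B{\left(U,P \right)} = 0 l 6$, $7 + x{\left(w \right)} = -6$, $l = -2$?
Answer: $0$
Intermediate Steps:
$x{\left(w \right)} = -13$ ($x{\left(w \right)} = -7 - 6 = -13$)
$B{\left(U,P \right)} = 0$ ($B{\left(U,P \right)} = 0 \left(-2\right) 6 = 0 \cdot 6 = 0$)
$n = -13$
$B{\left(1,10 \right)} n = 0 \left(-13\right) = 0$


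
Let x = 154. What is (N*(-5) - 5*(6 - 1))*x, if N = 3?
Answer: -6160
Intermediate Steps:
(N*(-5) - 5*(6 - 1))*x = (3*(-5) - 5*(6 - 1))*154 = (-15 - 5*5)*154 = (-15 - 25)*154 = -40*154 = -6160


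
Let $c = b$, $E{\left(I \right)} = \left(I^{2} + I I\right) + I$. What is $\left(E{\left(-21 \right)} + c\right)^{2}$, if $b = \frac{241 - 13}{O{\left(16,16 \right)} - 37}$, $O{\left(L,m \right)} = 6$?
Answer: $\frac{700290369}{961} \approx 7.2871 \cdot 10^{5}$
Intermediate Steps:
$E{\left(I \right)} = I + 2 I^{2}$ ($E{\left(I \right)} = \left(I^{2} + I^{2}\right) + I = 2 I^{2} + I = I + 2 I^{2}$)
$b = - \frac{228}{31}$ ($b = \frac{241 - 13}{6 - 37} = \frac{228}{-31} = 228 \left(- \frac{1}{31}\right) = - \frac{228}{31} \approx -7.3548$)
$c = - \frac{228}{31} \approx -7.3548$
$\left(E{\left(-21 \right)} + c\right)^{2} = \left(- 21 \left(1 + 2 \left(-21\right)\right) - \frac{228}{31}\right)^{2} = \left(- 21 \left(1 - 42\right) - \frac{228}{31}\right)^{2} = \left(\left(-21\right) \left(-41\right) - \frac{228}{31}\right)^{2} = \left(861 - \frac{228}{31}\right)^{2} = \left(\frac{26463}{31}\right)^{2} = \frac{700290369}{961}$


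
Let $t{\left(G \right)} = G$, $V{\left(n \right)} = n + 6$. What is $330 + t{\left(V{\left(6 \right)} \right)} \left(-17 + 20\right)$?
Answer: $366$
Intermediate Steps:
$V{\left(n \right)} = 6 + n$
$330 + t{\left(V{\left(6 \right)} \right)} \left(-17 + 20\right) = 330 + \left(6 + 6\right) \left(-17 + 20\right) = 330 + 12 \cdot 3 = 330 + 36 = 366$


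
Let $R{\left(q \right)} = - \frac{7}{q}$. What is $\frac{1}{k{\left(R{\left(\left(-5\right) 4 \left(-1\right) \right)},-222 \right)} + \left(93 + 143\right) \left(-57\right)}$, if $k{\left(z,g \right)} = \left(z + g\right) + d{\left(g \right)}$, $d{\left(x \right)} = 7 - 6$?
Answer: $- \frac{20}{273467} \approx -7.3135 \cdot 10^{-5}$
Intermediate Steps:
$d{\left(x \right)} = 1$
$k{\left(z,g \right)} = 1 + g + z$ ($k{\left(z,g \right)} = \left(z + g\right) + 1 = \left(g + z\right) + 1 = 1 + g + z$)
$\frac{1}{k{\left(R{\left(\left(-5\right) 4 \left(-1\right) \right)},-222 \right)} + \left(93 + 143\right) \left(-57\right)} = \frac{1}{\left(1 - 222 - \frac{7}{\left(-5\right) 4 \left(-1\right)}\right) + \left(93 + 143\right) \left(-57\right)} = \frac{1}{\left(1 - 222 - \frac{7}{\left(-20\right) \left(-1\right)}\right) + 236 \left(-57\right)} = \frac{1}{\left(1 - 222 - \frac{7}{20}\right) - 13452} = \frac{1}{- \frac{4427}{20} - 13452} = \frac{1}{- \frac{273467}{20}} = - \frac{20}{273467}$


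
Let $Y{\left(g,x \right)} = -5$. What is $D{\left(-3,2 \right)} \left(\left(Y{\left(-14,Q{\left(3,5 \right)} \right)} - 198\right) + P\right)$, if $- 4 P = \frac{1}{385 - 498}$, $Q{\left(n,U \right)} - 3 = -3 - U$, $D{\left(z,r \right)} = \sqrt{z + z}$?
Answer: $- \frac{91755 i \sqrt{6}}{452} \approx - 497.24 i$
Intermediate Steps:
$D{\left(z,r \right)} = \sqrt{2} \sqrt{z}$ ($D{\left(z,r \right)} = \sqrt{2 z} = \sqrt{2} \sqrt{z}$)
$Q{\left(n,U \right)} = - U$ ($Q{\left(n,U \right)} = 3 - \left(3 + U\right) = - U$)
$P = \frac{1}{452}$ ($P = - \frac{1}{4 \left(385 - 498\right)} = - \frac{1}{4 \left(-113\right)} = \left(- \frac{1}{4}\right) \left(- \frac{1}{113}\right) = \frac{1}{452} \approx 0.0022124$)
$D{\left(-3,2 \right)} \left(\left(Y{\left(-14,Q{\left(3,5 \right)} \right)} - 198\right) + P\right) = \sqrt{2} \sqrt{-3} \left(\left(-5 - 198\right) + \frac{1}{452}\right) = \sqrt{2} i \sqrt{3} \left(\left(-5 - 198\right) + \frac{1}{452}\right) = i \sqrt{6} \left(-203 + \frac{1}{452}\right) = i \sqrt{6} \left(- \frac{91755}{452}\right) = - \frac{91755 i \sqrt{6}}{452}$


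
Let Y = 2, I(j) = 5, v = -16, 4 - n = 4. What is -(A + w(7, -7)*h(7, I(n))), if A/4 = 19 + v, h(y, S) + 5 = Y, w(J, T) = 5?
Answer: 3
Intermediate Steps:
n = 0 (n = 4 - 1*4 = 4 - 4 = 0)
h(y, S) = -3 (h(y, S) = -5 + 2 = -3)
A = 12 (A = 4*(19 - 16) = 4*3 = 12)
-(A + w(7, -7)*h(7, I(n))) = -(12 + 5*(-3)) = -(12 - 15) = -1*(-3) = 3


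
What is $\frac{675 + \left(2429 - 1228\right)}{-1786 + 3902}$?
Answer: $\frac{469}{529} \approx 0.88658$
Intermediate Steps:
$\frac{675 + \left(2429 - 1228\right)}{-1786 + 3902} = \frac{675 + \left(2429 - 1228\right)}{2116} = \left(675 + 1201\right) \frac{1}{2116} = 1876 \cdot \frac{1}{2116} = \frac{469}{529}$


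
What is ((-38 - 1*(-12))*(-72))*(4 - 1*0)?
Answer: 7488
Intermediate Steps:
((-38 - 1*(-12))*(-72))*(4 - 1*0) = ((-38 + 12)*(-72))*(4 + 0) = -26*(-72)*4 = 1872*4 = 7488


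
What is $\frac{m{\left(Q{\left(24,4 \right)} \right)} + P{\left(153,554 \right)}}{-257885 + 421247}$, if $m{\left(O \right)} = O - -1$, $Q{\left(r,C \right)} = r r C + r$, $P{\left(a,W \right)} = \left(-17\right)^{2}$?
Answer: $\frac{1309}{81681} \approx 0.016026$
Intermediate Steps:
$P{\left(a,W \right)} = 289$
$Q{\left(r,C \right)} = r + C r^{2}$ ($Q{\left(r,C \right)} = r^{2} C + r = C r^{2} + r = r + C r^{2}$)
$m{\left(O \right)} = 1 + O$ ($m{\left(O \right)} = O + 1 = 1 + O$)
$\frac{m{\left(Q{\left(24,4 \right)} \right)} + P{\left(153,554 \right)}}{-257885 + 421247} = \frac{\left(1 + 24 \left(1 + 4 \cdot 24\right)\right) + 289}{-257885 + 421247} = \frac{\left(1 + 24 \left(1 + 96\right)\right) + 289}{163362} = \left(\left(1 + 24 \cdot 97\right) + 289\right) \frac{1}{163362} = \left(\left(1 + 2328\right) + 289\right) \frac{1}{163362} = \left(2329 + 289\right) \frac{1}{163362} = 2618 \cdot \frac{1}{163362} = \frac{1309}{81681}$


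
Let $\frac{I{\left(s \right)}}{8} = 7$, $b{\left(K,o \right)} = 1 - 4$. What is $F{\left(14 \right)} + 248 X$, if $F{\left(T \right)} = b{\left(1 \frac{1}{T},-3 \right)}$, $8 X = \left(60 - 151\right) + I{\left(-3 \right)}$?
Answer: $-1088$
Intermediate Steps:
$b{\left(K,o \right)} = -3$
$I{\left(s \right)} = 56$ ($I{\left(s \right)} = 8 \cdot 7 = 56$)
$X = - \frac{35}{8}$ ($X = \frac{\left(60 - 151\right) + 56}{8} = \frac{-91 + 56}{8} = \frac{1}{8} \left(-35\right) = - \frac{35}{8} \approx -4.375$)
$F{\left(T \right)} = -3$
$F{\left(14 \right)} + 248 X = -3 + 248 \left(- \frac{35}{8}\right) = -3 - 1085 = -1088$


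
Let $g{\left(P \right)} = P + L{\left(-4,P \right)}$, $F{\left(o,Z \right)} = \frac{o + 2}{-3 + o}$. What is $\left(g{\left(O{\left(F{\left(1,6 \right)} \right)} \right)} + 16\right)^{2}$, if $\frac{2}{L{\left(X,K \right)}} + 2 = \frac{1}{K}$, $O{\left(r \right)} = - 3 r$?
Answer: $\frac{24025}{64} \approx 375.39$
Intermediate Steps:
$F{\left(o,Z \right)} = \frac{2 + o}{-3 + o}$
$L{\left(X,K \right)} = \frac{2}{-2 + \frac{1}{K}}$
$g{\left(P \right)} = P - \frac{2 P}{-1 + 2 P}$
$\left(g{\left(O{\left(F{\left(1,6 \right)} \right)} \right)} + 16\right)^{2} = \left(\frac{- 3 \frac{2 + 1}{-3 + 1} \left(-3 + 2 \left(- 3 \frac{2 + 1}{-3 + 1}\right)\right)}{-1 + 2 \left(- 3 \frac{2 + 1}{-3 + 1}\right)} + 16\right)^{2} = \left(\frac{- 3 \frac{1}{-2} \cdot 3 \left(-3 + 2 \left(- 3 \frac{1}{-2} \cdot 3\right)\right)}{-1 + 2 \left(- 3 \frac{1}{-2} \cdot 3\right)} + 16\right)^{2} = \left(\frac{- 3 \left(\left(- \frac{1}{2}\right) 3\right) \left(-3 + 2 \left(- 3 \left(\left(- \frac{1}{2}\right) 3\right)\right)\right)}{-1 + 2 \left(- 3 \left(\left(- \frac{1}{2}\right) 3\right)\right)} + 16\right)^{2} = \left(\frac{\left(-3\right) \left(- \frac{3}{2}\right) \left(-3 + 2 \left(\left(-3\right) \left(- \frac{3}{2}\right)\right)\right)}{-1 + 2 \left(\left(-3\right) \left(- \frac{3}{2}\right)\right)} + 16\right)^{2} = \left(\frac{9 \left(-3 + 2 \cdot \frac{9}{2}\right)}{2 \left(-1 + 2 \cdot \frac{9}{2}\right)} + 16\right)^{2} = \left(\frac{9 \left(-3 + 9\right)}{2 \left(-1 + 9\right)} + 16\right)^{2} = \left(\frac{9}{2} \cdot \frac{1}{8} \cdot 6 + 16\right)^{2} = \left(\frac{27}{8} + 16\right)^{2} = \left(\frac{155}{8}\right)^{2} = \frac{24025}{64}$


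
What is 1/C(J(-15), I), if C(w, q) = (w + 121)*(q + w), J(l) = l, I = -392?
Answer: -1/43142 ≈ -2.3179e-5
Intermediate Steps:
C(w, q) = (121 + w)*(q + w)
1/C(J(-15), I) = 1/((-15)² + 121*(-392) + 121*(-15) - 392*(-15)) = 1/(225 - 47432 - 1815 + 5880) = 1/(-43142) = -1/43142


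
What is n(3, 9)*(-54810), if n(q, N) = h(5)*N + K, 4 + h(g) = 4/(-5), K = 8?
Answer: 1929312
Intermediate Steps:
h(g) = -24/5 (h(g) = -4 + 4/(-5) = -4 + 4*(-1/5) = -4 - 4/5 = -24/5)
n(q, N) = 8 - 24*N/5 (n(q, N) = -24*N/5 + 8 = 8 - 24*N/5)
n(3, 9)*(-54810) = (8 - 24/5*9)*(-54810) = (8 - 216/5)*(-54810) = -176/5*(-54810) = 1929312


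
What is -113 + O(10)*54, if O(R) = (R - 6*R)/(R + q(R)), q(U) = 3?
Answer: -4169/13 ≈ -320.69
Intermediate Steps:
O(R) = -5*R/(3 + R) (O(R) = (R - 6*R)/(R + 3) = (-5*R)/(3 + R) = -5*R/(3 + R))
-113 + O(10)*54 = -113 - 5*10/(3 + 10)*54 = -113 - 5*10/13*54 = -113 - 5*10*1/13*54 = -113 - 50/13*54 = -113 - 2700/13 = -4169/13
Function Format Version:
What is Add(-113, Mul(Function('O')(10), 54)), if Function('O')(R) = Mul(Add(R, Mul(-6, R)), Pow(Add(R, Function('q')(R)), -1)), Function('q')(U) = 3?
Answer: Rational(-4169, 13) ≈ -320.69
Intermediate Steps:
Function('O')(R) = Mul(-5, R, Pow(Add(3, R), -1)) (Function('O')(R) = Mul(Add(R, Mul(-6, R)), Pow(Add(R, 3), -1)) = Mul(Mul(-5, R), Pow(Add(3, R), -1)) = Mul(-5, R, Pow(Add(3, R), -1)))
Add(-113, Mul(Function('O')(10), 54)) = Add(-113, Mul(Mul(-5, 10, Pow(Add(3, 10), -1)), 54)) = Add(-113, Mul(Mul(-5, 10, Pow(13, -1)), 54)) = Add(-113, Mul(Mul(-5, 10, Rational(1, 13)), 54)) = Add(-113, Mul(Rational(-50, 13), 54)) = Add(-113, Rational(-2700, 13)) = Rational(-4169, 13)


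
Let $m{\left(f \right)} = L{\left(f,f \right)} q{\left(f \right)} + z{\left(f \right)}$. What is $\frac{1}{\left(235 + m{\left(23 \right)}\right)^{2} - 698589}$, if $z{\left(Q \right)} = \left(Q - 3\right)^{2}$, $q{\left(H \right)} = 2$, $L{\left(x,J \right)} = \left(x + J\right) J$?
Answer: $\frac{1}{6869412} \approx 1.4557 \cdot 10^{-7}$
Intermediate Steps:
$L{\left(x,J \right)} = J \left(J + x\right)$ ($L{\left(x,J \right)} = \left(J + x\right) J = J \left(J + x\right)$)
$z{\left(Q \right)} = \left(-3 + Q\right)^{2}$
$m{\left(f \right)} = \left(-3 + f\right)^{2} + 4 f^{2}$ ($m{\left(f \right)} = f \left(f + f\right) 2 + \left(-3 + f\right)^{2} = f 2 f 2 + \left(-3 + f\right)^{2} = 2 f^{2} \cdot 2 + \left(-3 + f\right)^{2} = 4 f^{2} + \left(-3 + f\right)^{2} = \left(-3 + f\right)^{2} + 4 f^{2}$)
$\frac{1}{\left(235 + m{\left(23 \right)}\right)^{2} - 698589} = \frac{1}{\left(235 + \left(\left(-3 + 23\right)^{2} + 4 \cdot 23^{2}\right)\right)^{2} - 698589} = \frac{1}{\left(235 + \left(20^{2} + 4 \cdot 529\right)\right)^{2} - 698589} = \frac{1}{\left(235 + \left(400 + 2116\right)\right)^{2} - 698589} = \frac{1}{\left(235 + 2516\right)^{2} - 698589} = \frac{1}{2751^{2} - 698589} = \frac{1}{7568001 - 698589} = \frac{1}{6869412}$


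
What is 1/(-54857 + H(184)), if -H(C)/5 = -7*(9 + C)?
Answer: -1/48102 ≈ -2.0789e-5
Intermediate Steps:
H(C) = 315 + 35*C (H(C) = -(-35)*(9 + C) = -5*(-63 - 7*C) = 315 + 35*C)
1/(-54857 + H(184)) = 1/(-54857 + (315 + 35*184)) = 1/(-54857 + (315 + 6440)) = 1/(-54857 + 6755) = 1/(-48102) = -1/48102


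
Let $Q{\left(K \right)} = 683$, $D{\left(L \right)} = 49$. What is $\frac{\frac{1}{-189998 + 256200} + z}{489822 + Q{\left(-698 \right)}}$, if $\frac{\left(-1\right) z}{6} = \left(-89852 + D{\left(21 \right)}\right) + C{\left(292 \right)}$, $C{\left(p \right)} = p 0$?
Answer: $\frac{35670829237}{32472412010} \approx 1.0985$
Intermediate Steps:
$C{\left(p \right)} = 0$
$z = 538818$ ($z = - 6 \left(\left(-89852 + 49\right) + 0\right) = - 6 \left(-89803 + 0\right) = \left(-6\right) \left(-89803\right) = 538818$)
$\frac{\frac{1}{-189998 + 256200} + z}{489822 + Q{\left(-698 \right)}} = \frac{\frac{1}{-189998 + 256200} + 538818}{489822 + 683} = \frac{\frac{1}{66202} + 538818}{490505} = \left(\frac{1}{66202} + 538818\right) \frac{1}{490505} = \frac{35670829237}{66202} \cdot \frac{1}{490505} = \frac{35670829237}{32472412010}$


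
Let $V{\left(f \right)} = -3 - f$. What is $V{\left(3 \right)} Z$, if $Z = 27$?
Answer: $-162$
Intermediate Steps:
$V{\left(3 \right)} Z = \left(-3 - 3\right) 27 = \left(-6\right) 27 = -162$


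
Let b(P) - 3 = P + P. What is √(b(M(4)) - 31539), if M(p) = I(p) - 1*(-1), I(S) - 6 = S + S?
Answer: I*√31506 ≈ 177.5*I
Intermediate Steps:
I(S) = 6 + 2*S (I(S) = 6 + (S + S) = 6 + 2*S)
M(p) = 7 + 2*p (M(p) = (6 + 2*p) - 1*(-1) = (6 + 2*p) + 1 = 7 + 2*p)
b(P) = 3 + 2*P (b(P) = 3 + (P + P) = 3 + 2*P)
√(b(M(4)) - 31539) = √((3 + 2*(7 + 2*4)) - 31539) = √((3 + 2*(7 + 8)) - 31539) = √((3 + 2*15) - 31539) = √((3 + 30) - 31539) = √(33 - 31539) = √(-31506) = I*√31506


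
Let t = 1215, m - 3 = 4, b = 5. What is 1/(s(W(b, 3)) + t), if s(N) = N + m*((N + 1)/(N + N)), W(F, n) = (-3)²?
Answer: 9/11051 ≈ 0.00081441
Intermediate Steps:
m = 7 (m = 3 + 4 = 7)
W(F, n) = 9
s(N) = N + 7*(1 + N)/(2*N) (s(N) = N + 7*((N + 1)/(N + N)) = N + 7*((1 + N)/((2*N))) = N + 7*((1 + N)*(1/(2*N))) = N + 7*((1 + N)/(2*N)) = N + 7*(1 + N)/(2*N))
1/(s(W(b, 3)) + t) = 1/((7/2 + 9 + (7/2)/9) + 1215) = 1/((7/2 + 9 + (7/2)*(⅑)) + 1215) = 1/((7/2 + 9 + 7/18) + 1215) = 1/(116/9 + 1215) = 1/(11051/9) = 9/11051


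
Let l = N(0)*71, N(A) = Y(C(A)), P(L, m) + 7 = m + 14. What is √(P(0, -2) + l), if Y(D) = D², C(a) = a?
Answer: √5 ≈ 2.2361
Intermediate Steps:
P(L, m) = 7 + m (P(L, m) = -7 + (m + 14) = -7 + (14 + m) = 7 + m)
N(A) = A²
l = 0 (l = 0²*71 = 0*71 = 0)
√(P(0, -2) + l) = √((7 - 2) + 0) = √(5 + 0) = √5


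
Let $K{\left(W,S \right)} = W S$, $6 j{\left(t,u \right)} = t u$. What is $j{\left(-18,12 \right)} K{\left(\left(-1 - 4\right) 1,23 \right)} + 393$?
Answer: $4533$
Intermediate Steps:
$j{\left(t,u \right)} = \frac{t u}{6}$
$K{\left(W,S \right)} = S W$
$j{\left(-18,12 \right)} K{\left(\left(-1 - 4\right) 1,23 \right)} + 393 = \frac{1}{6} \left(-18\right) 12 \cdot 23 \left(-1 - 4\right) 1 + 393 = - 36 \cdot 23 \left(\left(-5\right) 1\right) + 393 = - 36 \cdot 23 \left(-5\right) + 393 = \left(-36\right) \left(-115\right) + 393 = 4140 + 393 = 4533$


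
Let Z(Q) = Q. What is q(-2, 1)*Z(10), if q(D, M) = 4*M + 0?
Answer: 40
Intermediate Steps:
q(D, M) = 4*M
q(-2, 1)*Z(10) = (4*1)*10 = 4*10 = 40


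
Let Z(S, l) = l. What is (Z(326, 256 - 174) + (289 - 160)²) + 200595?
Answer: 217318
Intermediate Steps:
(Z(326, 256 - 174) + (289 - 160)²) + 200595 = ((256 - 174) + (289 - 160)²) + 200595 = (82 + 129²) + 200595 = (82 + 16641) + 200595 = 16723 + 200595 = 217318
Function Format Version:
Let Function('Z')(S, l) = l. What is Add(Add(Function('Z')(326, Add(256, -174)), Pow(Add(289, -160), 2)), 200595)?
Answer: 217318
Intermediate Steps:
Add(Add(Function('Z')(326, Add(256, -174)), Pow(Add(289, -160), 2)), 200595) = Add(Add(Add(256, -174), Pow(Add(289, -160), 2)), 200595) = Add(Add(82, Pow(129, 2)), 200595) = Add(Add(82, 16641), 200595) = Add(16723, 200595) = 217318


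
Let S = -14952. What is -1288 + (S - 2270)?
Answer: -18510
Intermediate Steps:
-1288 + (S - 2270) = -1288 + (-14952 - 2270) = -1288 - 17222 = -18510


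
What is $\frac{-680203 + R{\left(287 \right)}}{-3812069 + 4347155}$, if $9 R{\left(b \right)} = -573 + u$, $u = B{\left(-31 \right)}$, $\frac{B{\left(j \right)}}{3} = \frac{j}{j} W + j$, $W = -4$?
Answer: $- \frac{2040835}{1605258} \approx -1.2713$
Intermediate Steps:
$B{\left(j \right)} = -12 + 3 j$ ($B{\left(j \right)} = 3 \left(\frac{j}{j} \left(-4\right) + j\right) = 3 \left(1 \left(-4\right) + j\right) = 3 \left(-4 + j\right) = -12 + 3 j$)
$u = -105$ ($u = -12 + 3 \left(-31\right) = -12 - 93 = -105$)
$R{\left(b \right)} = - \frac{226}{3}$ ($R{\left(b \right)} = \frac{-573 - 105}{9} = \frac{1}{9} \left(-678\right) = - \frac{226}{3}$)
$\frac{-680203 + R{\left(287 \right)}}{-3812069 + 4347155} = \frac{-680203 - \frac{226}{3}}{-3812069 + 4347155} = - \frac{2040835}{3 \cdot 535086} = \left(- \frac{2040835}{3}\right) \frac{1}{535086} = - \frac{2040835}{1605258}$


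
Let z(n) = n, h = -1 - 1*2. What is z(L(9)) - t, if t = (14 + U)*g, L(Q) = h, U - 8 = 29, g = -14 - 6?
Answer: 1017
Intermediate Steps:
g = -20
h = -3 (h = -1 - 2 = -3)
U = 37 (U = 8 + 29 = 37)
L(Q) = -3
t = -1020 (t = (14 + 37)*(-20) = 51*(-20) = -1020)
z(L(9)) - t = -3 - 1*(-1020) = -3 + 1020 = 1017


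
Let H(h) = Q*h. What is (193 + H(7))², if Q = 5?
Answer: 51984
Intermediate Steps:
H(h) = 5*h
(193 + H(7))² = (193 + 5*7)² = (193 + 35)² = 228² = 51984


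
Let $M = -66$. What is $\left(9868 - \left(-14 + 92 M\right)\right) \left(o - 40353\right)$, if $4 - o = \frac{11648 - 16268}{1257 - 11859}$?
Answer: $- \frac{379159855054}{589} \approx -6.4373 \cdot 10^{8}$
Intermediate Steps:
$o = \frac{6298}{1767}$ ($o = 4 - \frac{11648 - 16268}{1257 - 11859} = 4 - - \frac{4620}{-10602} = 4 - \left(-4620\right) \left(- \frac{1}{10602}\right) = 4 - \frac{770}{1767} = \frac{6298}{1767} \approx 3.5642$)
$\left(9868 - \left(-14 + 92 M\right)\right) \left(o - 40353\right) = \left(9868 + \left(14 - -6072\right)\right) \left(\frac{6298}{1767} - 40353\right) = \left(9868 + \left(14 + 6072\right)\right) \left(- \frac{71297453}{1767}\right) = \left(9868 + 6086\right) \left(- \frac{71297453}{1767}\right) = 15954 \left(- \frac{71297453}{1767}\right) = - \frac{379159855054}{589}$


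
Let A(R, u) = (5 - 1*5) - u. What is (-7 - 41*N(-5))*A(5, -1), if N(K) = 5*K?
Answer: 1018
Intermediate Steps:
A(R, u) = -u (A(R, u) = (5 - 5) - u = 0 - u = -u)
(-7 - 41*N(-5))*A(5, -1) = (-7 - 205*(-5))*(-1*(-1)) = (-7 - 41*(-25))*1 = (-7 + 1025)*1 = 1018*1 = 1018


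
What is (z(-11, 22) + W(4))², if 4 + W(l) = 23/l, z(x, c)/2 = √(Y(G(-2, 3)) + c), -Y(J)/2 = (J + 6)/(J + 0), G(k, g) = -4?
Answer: 1521/16 + 7*√23 ≈ 128.63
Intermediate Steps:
Y(J) = -2*(6 + J)/J (Y(J) = -2*(J + 6)/(J + 0) = -2*(6 + J)/J)
z(x, c) = 2*√(1 + c) (z(x, c) = 2*√((-2 - 12/(-4)) + c) = 2*√((-2 - 12*(-¼)) + c) = 2*√((-2 + 3) + c) = 2*√(1 + c))
W(l) = -4 + 23/l
(z(-11, 22) + W(4))² = (2*√(1 + 22) + (-4 + 23/4))² = (2*√23 + (-4 + 23*(¼)))² = (2*√23 + (-4 + 23/4))² = (2*√23 + 7/4)² = (7/4 + 2*√23)²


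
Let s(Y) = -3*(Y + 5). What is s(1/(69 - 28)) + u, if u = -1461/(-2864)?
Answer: -1710051/117424 ≈ -14.563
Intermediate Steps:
s(Y) = -15 - 3*Y (s(Y) = -3*(5 + Y) = -15 - 3*Y)
u = 1461/2864 (u = -1461*(-1/2864) = 1461/2864 ≈ 0.51013)
s(1/(69 - 28)) + u = (-15 - 3/(69 - 28)) + 1461/2864 = (-15 - 3/41) + 1461/2864 = -618/41 + 1461/2864 = -1710051/117424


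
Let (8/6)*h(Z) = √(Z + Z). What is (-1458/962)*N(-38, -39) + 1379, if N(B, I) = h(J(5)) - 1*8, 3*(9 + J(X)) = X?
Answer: 669131/481 - 729*I*√33/962 ≈ 1391.1 - 4.3532*I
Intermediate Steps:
J(X) = -9 + X/3
h(Z) = 3*√2*√Z/4 (h(Z) = 3*√(Z + Z)/4 = 3*√(2*Z)/4 = 3*(√2*√Z)/4 = 3*√2*√Z/4)
N(B, I) = -8 + I*√33/2 (N(B, I) = 3*√2*√(-9 + (⅓)*5)/4 - 1*8 = 3*√2*√(-9 + 5/3)/4 - 8 = 3*√2*√(-22/3)/4 - 8 = 3*√2*(I*√66/3)/4 - 8 = I*√33/2 - 8 = -8 + I*√33/2)
(-1458/962)*N(-38, -39) + 1379 = (-1458/962)*(-8 + I*√33/2) + 1379 = (-1458*1/962)*(-8 + I*√33/2) + 1379 = -729*(-8 + I*√33/2)/481 + 1379 = (5832/481 - 729*I*√33/962) + 1379 = 669131/481 - 729*I*√33/962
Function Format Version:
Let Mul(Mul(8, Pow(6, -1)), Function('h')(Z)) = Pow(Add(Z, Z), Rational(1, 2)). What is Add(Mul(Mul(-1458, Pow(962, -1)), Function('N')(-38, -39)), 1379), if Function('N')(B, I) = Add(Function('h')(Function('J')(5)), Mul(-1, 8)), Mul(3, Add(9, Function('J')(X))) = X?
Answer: Add(Rational(669131, 481), Mul(Rational(-729, 962), I, Pow(33, Rational(1, 2)))) ≈ Add(1391.1, Mul(-4.3532, I))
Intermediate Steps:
Function('J')(X) = Add(-9, Mul(Rational(1, 3), X))
Function('h')(Z) = Mul(Rational(3, 4), Pow(2, Rational(1, 2)), Pow(Z, Rational(1, 2))) (Function('h')(Z) = Mul(Rational(3, 4), Pow(Add(Z, Z), Rational(1, 2))) = Mul(Rational(3, 4), Pow(Mul(2, Z), Rational(1, 2))) = Mul(Rational(3, 4), Mul(Pow(2, Rational(1, 2)), Pow(Z, Rational(1, 2)))) = Mul(Rational(3, 4), Pow(2, Rational(1, 2)), Pow(Z, Rational(1, 2))))
Function('N')(B, I) = Add(-8, Mul(Rational(1, 2), I, Pow(33, Rational(1, 2)))) (Function('N')(B, I) = Add(Mul(Rational(3, 4), Pow(2, Rational(1, 2)), Pow(Add(-9, Mul(Rational(1, 3), 5)), Rational(1, 2))), Mul(-1, 8)) = Add(Mul(Rational(3, 4), Pow(2, Rational(1, 2)), Pow(Add(-9, Rational(5, 3)), Rational(1, 2))), -8) = Add(Mul(Rational(3, 4), Pow(2, Rational(1, 2)), Pow(Rational(-22, 3), Rational(1, 2))), -8) = Add(Mul(Rational(3, 4), Pow(2, Rational(1, 2)), Mul(Rational(1, 3), I, Pow(66, Rational(1, 2)))), -8) = Add(Mul(Rational(1, 2), I, Pow(33, Rational(1, 2))), -8) = Add(-8, Mul(Rational(1, 2), I, Pow(33, Rational(1, 2)))))
Add(Mul(Mul(-1458, Pow(962, -1)), Function('N')(-38, -39)), 1379) = Add(Mul(Mul(-1458, Pow(962, -1)), Add(-8, Mul(Rational(1, 2), I, Pow(33, Rational(1, 2))))), 1379) = Add(Mul(Mul(-1458, Rational(1, 962)), Add(-8, Mul(Rational(1, 2), I, Pow(33, Rational(1, 2))))), 1379) = Add(Mul(Rational(-729, 481), Add(-8, Mul(Rational(1, 2), I, Pow(33, Rational(1, 2))))), 1379) = Add(Add(Rational(5832, 481), Mul(Rational(-729, 962), I, Pow(33, Rational(1, 2)))), 1379) = Add(Rational(669131, 481), Mul(Rational(-729, 962), I, Pow(33, Rational(1, 2))))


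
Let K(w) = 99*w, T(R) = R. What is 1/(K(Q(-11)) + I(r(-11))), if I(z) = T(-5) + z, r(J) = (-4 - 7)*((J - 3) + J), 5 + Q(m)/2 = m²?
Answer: 1/23238 ≈ 4.3033e-5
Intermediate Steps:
Q(m) = -10 + 2*m²
r(J) = 33 - 22*J (r(J) = -11*((-3 + J) + J) = -11*(-3 + 2*J) = 33 - 22*J)
I(z) = -5 + z
1/(K(Q(-11)) + I(r(-11))) = 1/(99*(-10 + 2*(-11)²) + (-5 + (33 - 22*(-11)))) = 1/(99*(-10 + 2*121) + (-5 + (33 + 242))) = 1/(99*(-10 + 242) + (-5 + 275)) = 1/(99*232 + 270) = 1/(22968 + 270) = 1/23238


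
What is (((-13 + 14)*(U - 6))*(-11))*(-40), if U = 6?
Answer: 0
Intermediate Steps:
(((-13 + 14)*(U - 6))*(-11))*(-40) = (((-13 + 14)*(6 - 6))*(-11))*(-40) = ((1*0)*(-11))*(-40) = (0*(-11))*(-40) = 0*(-40) = 0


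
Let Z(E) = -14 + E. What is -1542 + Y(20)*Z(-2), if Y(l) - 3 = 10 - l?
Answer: -1430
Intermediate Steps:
Y(l) = 13 - l (Y(l) = 3 + (10 - l) = 13 - l)
-1542 + Y(20)*Z(-2) = -1542 + (13 - 1*20)*(-14 - 2) = -1542 + (13 - 20)*(-16) = -1542 - 7*(-16) = -1542 + 112 = -1430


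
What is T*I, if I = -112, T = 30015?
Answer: -3361680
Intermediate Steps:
T*I = 30015*(-112) = -3361680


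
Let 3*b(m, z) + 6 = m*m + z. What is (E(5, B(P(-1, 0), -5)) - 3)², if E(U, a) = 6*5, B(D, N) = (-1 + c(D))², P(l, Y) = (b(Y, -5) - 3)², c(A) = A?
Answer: 729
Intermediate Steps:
b(m, z) = -2 + z/3 + m²/3 (b(m, z) = -2 + (m*m + z)/3 = -2 + (m² + z)/3 = -2 + (z + m²)/3 = -2 + (z/3 + m²/3) = -2 + z/3 + m²/3)
P(l, Y) = (-20/3 + Y²/3)² (P(l, Y) = ((-2 + (⅓)*(-5) + Y²/3) - 3)² = ((-2 - 5/3 + Y²/3) - 3)² = ((-11/3 + Y²/3) - 3)² = (-20/3 + Y²/3)²)
B(D, N) = (-1 + D)²
E(U, a) = 30
(E(5, B(P(-1, 0), -5)) - 3)² = (30 - 3)² = 27² = 729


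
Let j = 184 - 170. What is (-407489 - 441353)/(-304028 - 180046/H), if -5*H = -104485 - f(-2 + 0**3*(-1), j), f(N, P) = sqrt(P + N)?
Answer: 704369678257946220697/252289793983499664673 + 382076516830*sqrt(3)/252289793983499664673 ≈ 2.7919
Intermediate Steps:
j = 14
f(N, P) = sqrt(N + P)
H = 20897 + 2*sqrt(3)/5 (H = -(-104485 - sqrt((-2 + 0**3*(-1)) + 14))/5 = -(-104485 - sqrt((-2 + 0*(-1)) + 14))/5 = -(-104485 - sqrt((-2 + 0) + 14))/5 = -(-104485 - sqrt(-2 + 14))/5 = -(-104485 - sqrt(12))/5 = -(-104485 - 2*sqrt(3))/5 = 20897 + 2*sqrt(3)/5 ≈ 20898.)
(-407489 - 441353)/(-304028 - 180046/H) = (-407489 - 441353)/(-304028 - 180046/(20897 + 2*sqrt(3)/5)) = -848842/(-304028 - 180046/(20897 + 2*sqrt(3)/5))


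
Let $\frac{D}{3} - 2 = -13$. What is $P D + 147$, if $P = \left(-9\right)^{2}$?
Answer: $-2526$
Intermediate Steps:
$D = -33$ ($D = 6 + 3 \left(-13\right) = 6 - 39 = -33$)
$P = 81$
$P D + 147 = 81 \left(-33\right) + 147 = -2673 + 147 = -2526$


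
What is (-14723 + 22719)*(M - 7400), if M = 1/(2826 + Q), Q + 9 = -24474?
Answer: -1281453360796/21657 ≈ -5.9170e+7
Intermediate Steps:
Q = -24483 (Q = -9 - 24474 = -24483)
M = -1/21657 (M = 1/(2826 - 24483) = 1/(-21657) = -1/21657 ≈ -4.6174e-5)
(-14723 + 22719)*(M - 7400) = (-14723 + 22719)*(-1/21657 - 7400) = 7996*(-160261801/21657) = -1281453360796/21657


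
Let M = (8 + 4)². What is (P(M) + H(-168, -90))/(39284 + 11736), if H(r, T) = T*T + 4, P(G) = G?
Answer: 2062/12755 ≈ 0.16166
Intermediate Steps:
M = 144 (M = 12² = 144)
H(r, T) = 4 + T² (H(r, T) = T² + 4 = 4 + T²)
(P(M) + H(-168, -90))/(39284 + 11736) = (144 + (4 + (-90)²))/(39284 + 11736) = (144 + (4 + 8100))/51020 = (144 + 8104)*(1/51020) = 8248*(1/51020) = 2062/12755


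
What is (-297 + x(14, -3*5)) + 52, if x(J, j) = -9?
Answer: -254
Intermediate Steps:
(-297 + x(14, -3*5)) + 52 = (-297 - 9) + 52 = -306 + 52 = -254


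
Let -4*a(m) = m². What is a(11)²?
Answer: 14641/16 ≈ 915.06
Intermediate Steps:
a(m) = -m²/4
a(11)² = (-¼*11²)² = (-¼*121)² = (-121/4)² = 14641/16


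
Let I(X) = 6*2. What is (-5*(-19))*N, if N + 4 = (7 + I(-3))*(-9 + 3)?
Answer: -11210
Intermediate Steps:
I(X) = 12
N = -118 (N = -4 + (7 + 12)*(-9 + 3) = -4 + 19*(-6) = -4 - 114 = -118)
(-5*(-19))*N = -5*(-19)*(-118) = 95*(-118) = -11210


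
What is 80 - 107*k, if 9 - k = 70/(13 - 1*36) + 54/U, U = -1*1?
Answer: -160693/23 ≈ -6986.6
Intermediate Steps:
U = -1
k = 1519/23 (k = 9 - (70/(13 - 1*36) + 54/(-1)) = 9 - (70/(13 - 36) + 54*(-1)) = 9 - (70/(-23) - 54) = 9 - (70*(-1/23) - 54) = 9 - (-70/23 - 54) = 9 - 1*(-1312/23) = 9 + 1312/23 = 1519/23 ≈ 66.043)
80 - 107*k = 80 - 107*1519/23 = 80 - 162533/23 = -160693/23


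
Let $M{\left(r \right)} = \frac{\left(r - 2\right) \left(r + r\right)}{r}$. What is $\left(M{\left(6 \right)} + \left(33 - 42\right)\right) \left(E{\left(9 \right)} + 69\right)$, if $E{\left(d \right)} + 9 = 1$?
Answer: $-61$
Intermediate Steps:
$E{\left(d \right)} = -8$ ($E{\left(d \right)} = -9 + 1 = -8$)
$M{\left(r \right)} = -4 + 2 r$ ($M{\left(r \right)} = \frac{\left(-2 + r\right) 2 r}{r} = \frac{2 r \left(-2 + r\right)}{r} = -4 + 2 r$)
$\left(M{\left(6 \right)} + \left(33 - 42\right)\right) \left(E{\left(9 \right)} + 69\right) = \left(\left(-4 + 2 \cdot 6\right) + \left(33 - 42\right)\right) \left(-8 + 69\right) = \left(\left(-4 + 12\right) + \left(33 - 42\right)\right) 61 = \left(8 - 9\right) 61 = \left(-1\right) 61 = -61$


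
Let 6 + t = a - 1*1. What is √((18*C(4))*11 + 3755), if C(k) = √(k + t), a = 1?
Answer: √(3755 + 198*I*√2) ≈ 61.321 + 2.2832*I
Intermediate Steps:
t = -6 (t = -6 + (1 - 1*1) = -6 + (1 - 1) = -6 + 0 = -6)
C(k) = √(-6 + k) (C(k) = √(k - 6) = √(-6 + k))
√((18*C(4))*11 + 3755) = √((18*√(-6 + 4))*11 + 3755) = √((18*√(-2))*11 + 3755) = √((18*(I*√2))*11 + 3755) = √((18*I*√2)*11 + 3755) = √(198*I*√2 + 3755) = √(3755 + 198*I*√2)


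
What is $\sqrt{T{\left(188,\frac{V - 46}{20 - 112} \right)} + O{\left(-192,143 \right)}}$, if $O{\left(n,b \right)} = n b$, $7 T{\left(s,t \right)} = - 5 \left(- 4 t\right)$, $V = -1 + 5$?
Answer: $\frac{3 i \sqrt{1613726}}{23} \approx 165.69 i$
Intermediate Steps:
$V = 4$
$T{\left(s,t \right)} = \frac{20 t}{7}$ ($T{\left(s,t \right)} = \frac{\left(-5\right) \left(- 4 t\right)}{7} = \frac{20 t}{7}$)
$O{\left(n,b \right)} = b n$
$\sqrt{T{\left(188,\frac{V - 46}{20 - 112} \right)} + O{\left(-192,143 \right)}} = \sqrt{\frac{20 \frac{4 - 46}{20 - 112}}{7} + 143 \left(-192\right)} = \sqrt{\frac{20 \left(- \frac{42}{-92}\right)}{7} - 27456} = \sqrt{\frac{20 \left(\left(-42\right) \left(- \frac{1}{92}\right)\right)}{7} - 27456} = \sqrt{\frac{20}{7} \cdot \frac{21}{46} - 27456} = \sqrt{\frac{30}{23} - 27456} = \sqrt{- \frac{631458}{23}} = \frac{3 i \sqrt{1613726}}{23}$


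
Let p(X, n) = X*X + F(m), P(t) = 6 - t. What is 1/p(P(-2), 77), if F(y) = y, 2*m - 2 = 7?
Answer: 2/137 ≈ 0.014599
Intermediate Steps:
m = 9/2 (m = 1 + (1/2)*7 = 1 + 7/2 = 9/2 ≈ 4.5000)
p(X, n) = 9/2 + X**2 (p(X, n) = X*X + 9/2 = X**2 + 9/2 = 9/2 + X**2)
1/p(P(-2), 77) = 1/(9/2 + (6 - 1*(-2))**2) = 1/(9/2 + (6 + 2)**2) = 1/(9/2 + 8**2) = 1/(9/2 + 64) = 1/(137/2) = 2/137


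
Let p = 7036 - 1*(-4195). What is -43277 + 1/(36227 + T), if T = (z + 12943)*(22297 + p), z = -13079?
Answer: -195767014938/4523581 ≈ -43277.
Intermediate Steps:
p = 11231 (p = 7036 + 4195 = 11231)
T = -4559808 (T = (-13079 + 12943)*(22297 + 11231) = -136*33528 = -4559808)
-43277 + 1/(36227 + T) = -43277 + 1/(36227 - 4559808) = -43277 + 1/(-4523581) = -43277 - 1/4523581 = -195767014938/4523581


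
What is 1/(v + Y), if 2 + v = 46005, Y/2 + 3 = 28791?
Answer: 1/103579 ≈ 9.6545e-6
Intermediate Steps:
Y = 57576 (Y = -6 + 2*28791 = -6 + 57582 = 57576)
v = 46003 (v = -2 + 46005 = 46003)
1/(v + Y) = 1/(46003 + 57576) = 1/103579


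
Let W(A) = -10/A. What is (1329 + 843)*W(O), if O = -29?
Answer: 21720/29 ≈ 748.97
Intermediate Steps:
(1329 + 843)*W(O) = (1329 + 843)*(-10/(-29)) = 2172*(-10*(-1/29)) = 2172*(10/29) = 21720/29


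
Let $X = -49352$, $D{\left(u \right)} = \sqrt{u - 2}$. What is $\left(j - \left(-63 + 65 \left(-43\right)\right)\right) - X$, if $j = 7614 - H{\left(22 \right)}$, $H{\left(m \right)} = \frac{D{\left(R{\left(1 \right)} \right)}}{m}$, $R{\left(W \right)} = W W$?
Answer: $59824 - \frac{i}{22} \approx 59824.0 - 0.045455 i$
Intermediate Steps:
$R{\left(W \right)} = W^{2}$
$D{\left(u \right)} = \sqrt{-2 + u}$
$H{\left(m \right)} = \frac{i}{m}$ ($H{\left(m \right)} = \frac{\sqrt{-2 + 1^{2}}}{m} = \frac{\sqrt{-2 + 1}}{m} = \frac{\sqrt{-1}}{m} = \frac{i}{m}$)
$j = 7614 - \frac{i}{22} \approx 7614.0 - 0.045455 i$
$\left(j - \left(-63 + 65 \left(-43\right)\right)\right) - X = \left(\left(7614 - \frac{i}{22}\right) - \left(-63 + 65 \left(-43\right)\right)\right) - -49352 = \left(\left(7614 - \frac{i}{22}\right) - \left(-63 - 2795\right)\right) + 49352 = \left(\left(7614 - \frac{i}{22}\right) - -2858\right) + 49352 = \left(\left(7614 - \frac{i}{22}\right) + 2858\right) + 49352 = \left(10472 - \frac{i}{22}\right) + 49352 = 59824 - \frac{i}{22}$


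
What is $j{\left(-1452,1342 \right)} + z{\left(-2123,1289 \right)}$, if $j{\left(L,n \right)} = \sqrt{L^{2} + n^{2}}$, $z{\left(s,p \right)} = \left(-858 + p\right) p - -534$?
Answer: $556093 + 22 \sqrt{8077} \approx 5.5807 \cdot 10^{5}$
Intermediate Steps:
$z{\left(s,p \right)} = 534 + p \left(-858 + p\right)$ ($z{\left(s,p \right)} = p \left(-858 + p\right) + 534 = 534 + p \left(-858 + p\right)$)
$j{\left(-1452,1342 \right)} + z{\left(-2123,1289 \right)} = \sqrt{\left(-1452\right)^{2} + 1342^{2}} + \left(534 + 1289^{2} - 1105962\right) = \sqrt{2108304 + 1800964} + \left(534 + 1661521 - 1105962\right) = \sqrt{3909268} + 556093 = 22 \sqrt{8077} + 556093 = 556093 + 22 \sqrt{8077}$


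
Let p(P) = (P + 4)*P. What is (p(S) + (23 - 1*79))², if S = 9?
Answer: 3721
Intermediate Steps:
p(P) = P*(4 + P) (p(P) = (4 + P)*P = P*(4 + P))
(p(S) + (23 - 1*79))² = (9*(4 + 9) + (23 - 1*79))² = (9*13 + (23 - 79))² = (117 - 56)² = 61² = 3721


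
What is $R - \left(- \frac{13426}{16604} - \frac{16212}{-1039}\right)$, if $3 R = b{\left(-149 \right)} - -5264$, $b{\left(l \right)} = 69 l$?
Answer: $- \frac{6236911411}{3696762} \approx -1687.1$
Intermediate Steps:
$R = - \frac{5017}{3}$ ($R = \frac{69 \left(-149\right) - -5264}{3} = \frac{-10281 + 5264}{3} = \frac{1}{3} \left(-5017\right) = - \frac{5017}{3} \approx -1672.3$)
$R - \left(- \frac{13426}{16604} - \frac{16212}{-1039}\right) = - \frac{5017}{3} - \left(- \frac{13426}{16604} - \frac{16212}{-1039}\right) = - \frac{5017}{3} - \left(\left(-13426\right) \frac{1}{16604} - - \frac{16212}{1039}\right) = - \frac{5017}{3} - \left(- \frac{959}{1186} + \frac{16212}{1039}\right) = - \frac{5017}{3} - \frac{18231031}{1232254} = - \frac{6236911411}{3696762}$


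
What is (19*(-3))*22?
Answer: -1254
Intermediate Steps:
(19*(-3))*22 = -57*22 = -1254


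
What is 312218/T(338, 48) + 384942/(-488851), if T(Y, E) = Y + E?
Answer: 76239746953/94348243 ≈ 808.07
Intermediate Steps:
T(Y, E) = E + Y
312218/T(338, 48) + 384942/(-488851) = 312218/(48 + 338) + 384942/(-488851) = 312218/386 + 384942*(-1/488851) = 312218*(1/386) - 384942/488851 = 156109/193 - 384942/488851 = 76239746953/94348243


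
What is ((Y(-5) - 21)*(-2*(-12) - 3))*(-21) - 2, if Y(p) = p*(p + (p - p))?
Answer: -1766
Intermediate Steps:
Y(p) = p² (Y(p) = p*(p + 0) = p*p = p²)
((Y(-5) - 21)*(-2*(-12) - 3))*(-21) - 2 = (((-5)² - 21)*(-2*(-12) - 3))*(-21) - 2 = ((25 - 21)*(24 - 3))*(-21) - 2 = (4*21)*(-21) - 2 = 84*(-21) - 2 = -1764 - 2 = -1766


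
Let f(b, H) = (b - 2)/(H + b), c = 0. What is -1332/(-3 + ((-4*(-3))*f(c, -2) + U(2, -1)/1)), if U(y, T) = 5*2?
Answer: -1332/19 ≈ -70.105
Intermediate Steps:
f(b, H) = (-2 + b)/(H + b)
U(y, T) = 10
-1332/(-3 + ((-4*(-3))*f(c, -2) + U(2, -1)/1)) = -1332/(-3 + ((-4*(-3))*((-2 + 0)/(-2 + 0)) + 10/1)) = -1332/(-3 + (12*(-2/(-2)) + 10*1)) = -1332/(-3 + (12*(-½*(-2)) + 10)) = -1332/(-3 + (12*1 + 10)) = -1332/(-3 + (12 + 10)) = -1332/(-3 + 22) = -1332/19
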